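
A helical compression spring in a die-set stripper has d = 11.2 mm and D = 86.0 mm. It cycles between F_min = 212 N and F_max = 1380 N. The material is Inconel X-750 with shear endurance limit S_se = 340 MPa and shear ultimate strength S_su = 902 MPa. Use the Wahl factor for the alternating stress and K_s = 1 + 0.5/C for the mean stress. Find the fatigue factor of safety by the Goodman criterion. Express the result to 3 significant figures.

C = D/d = 86.0/11.2 = 7.6786; K_W = (4C−1)/(4C−4)+0.615/C = 1.1924; K_s = 1+0.5/C = 1.0651
F_a = (F_max−F_min)/2 = 584 N; F_m = (F_max+F_min)/2 = 796 N
τ_a = K_W·8F_aD/(πd³) = 1.1924 × 91.033 = 108.55 MPa
τ_m = K_s·8F_mD/(πd³) = 1.0651 × 124.08 = 132.16 MPa
Goodman: 1/n_f = τ_a/S_se + τ_m/S_su = 108.55/340 + 132.16/902 = 0.31925 + 0.14652 = 0.46577
n_f = 1/0.46577 = 2.147

2.15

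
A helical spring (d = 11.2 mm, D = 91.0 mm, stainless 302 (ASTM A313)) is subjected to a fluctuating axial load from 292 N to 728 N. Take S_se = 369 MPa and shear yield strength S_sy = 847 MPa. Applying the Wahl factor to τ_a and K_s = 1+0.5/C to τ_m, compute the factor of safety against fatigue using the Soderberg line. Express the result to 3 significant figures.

C = D/d = 91.0/11.2 = 8.1250; K_W = (4C−1)/(4C−4)+0.615/C = 1.1810; K_s = 1+0.5/C = 1.0615
F_a = (F_max−F_min)/2 = 218 N; F_m = (F_max+F_min)/2 = 510 N
τ_a = K_W·8F_aD/(πd³) = 1.1810 × 35.957 = 42.464 MPa
τ_m = K_s·8F_mD/(πd³) = 1.0615 × 84.12 = 89.296 MPa
Soderberg: 1/n_f = τ_a/S_se + τ_m/S_sy = 42.464/369 + 89.296/847 = 0.11508 + 0.10543 = 0.2205
n_f = 1/0.2205 = 4.535

4.54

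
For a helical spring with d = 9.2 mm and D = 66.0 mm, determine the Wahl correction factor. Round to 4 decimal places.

C = D/d = 66.0/9.2 = 7.1739
K_W = (4C−1)/(4C−4) + 0.615/C = 27.696/24.696 + 0.0857 = 1.2072

1.2072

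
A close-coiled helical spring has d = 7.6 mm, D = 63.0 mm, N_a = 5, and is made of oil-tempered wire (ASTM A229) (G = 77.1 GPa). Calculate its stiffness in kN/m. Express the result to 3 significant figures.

25.7 kN/m

k = Gd⁴/(8D³N_a) = (77.1×10³ × 7.6⁴) / (8 × 63.0³ × 5)
  = 2.57222e+08 / 1.00019e+07 = 25.717 N/mm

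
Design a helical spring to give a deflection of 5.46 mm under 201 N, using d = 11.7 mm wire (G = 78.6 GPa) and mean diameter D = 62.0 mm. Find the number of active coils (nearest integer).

Required rate k = F/δ = 201/5.46 = 36.813 N/mm
N_a = Gd⁴/(8D³k) = (78.6×10³ × 11.7⁴)/(8 × 62.0³ × 36.813)
    = 1.47288e+09 / 7.01889e+07 = 20.98 → 21 coils

21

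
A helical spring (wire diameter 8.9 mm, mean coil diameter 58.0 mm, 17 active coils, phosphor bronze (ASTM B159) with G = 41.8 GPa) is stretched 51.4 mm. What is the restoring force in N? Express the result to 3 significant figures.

508 N

k = Gd⁴/(8D³N_a) = (41.8×10³)(8.9⁴)/(8·58.0³·17) = 9.8836 N/mm
F = k·δ = 9.8836 × 51.4 = 508.02 N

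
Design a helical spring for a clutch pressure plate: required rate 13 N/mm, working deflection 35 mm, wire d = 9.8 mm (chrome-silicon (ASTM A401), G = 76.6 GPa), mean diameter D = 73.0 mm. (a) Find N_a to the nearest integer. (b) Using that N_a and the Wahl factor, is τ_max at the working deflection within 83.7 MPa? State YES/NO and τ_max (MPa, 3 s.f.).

(a) 17 coils; (b) NO, τ_max = 111 MPa

N_a = Gd⁴/(8D³k) = (76.6×10³)(9.8⁴)/(8·73.0³·13) = 17.46 → N_a = 17
Actual rate k = Gd⁴/(8D³·17) = 13.354 N/mm
Working load F = kδ = 13.354·35 = 467.41 N
C = 73.0/9.8 = 7.4490; K_W = (4C−1)/(4C−4)+0.615/C = 1.1989
τ_max = K_W·8FD/(πd³) = 1.1989·92.316 = 110.67 MPa
τ_max > 83.7 MPa → exceeds allowable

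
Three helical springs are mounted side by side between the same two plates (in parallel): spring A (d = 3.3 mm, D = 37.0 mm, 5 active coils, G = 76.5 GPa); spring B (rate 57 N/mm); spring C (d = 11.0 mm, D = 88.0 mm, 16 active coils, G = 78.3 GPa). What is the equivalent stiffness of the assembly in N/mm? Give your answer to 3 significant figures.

k_A = Gd⁴/(8D³N_a) = (76.5×10³)(3.3⁴)/(8·37.0³·5) = 4.4777 N/mm
k_C = Gd⁴/(8D³N_a) = (78.3×10³)(11.0⁴)/(8·88.0³·16) = 13.142 N/mm
Parallel: k_eq = 4.4777 + 57 + 13.142 = 74.62 N/mm

74.6 N/mm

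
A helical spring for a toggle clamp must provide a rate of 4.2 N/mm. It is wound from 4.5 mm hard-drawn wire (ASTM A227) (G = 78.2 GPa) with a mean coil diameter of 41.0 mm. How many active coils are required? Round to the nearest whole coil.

14

N_a = Gd⁴/(8D³k) = (78.2×10³ × 4.5⁴)/(8 × 41.0³ × 4.2)
    = 3.20669e+07 / 2.31575e+06 = 13.85 → 14 coils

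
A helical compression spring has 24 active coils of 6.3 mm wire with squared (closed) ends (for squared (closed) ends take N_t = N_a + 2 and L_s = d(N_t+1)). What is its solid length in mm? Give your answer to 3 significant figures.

squared (closed) ends: N_t = N_a + 2 = 24 + 2 = 26
L_s = d·(N_t+1) = 6.3 × 27 = 170.1 mm

170 mm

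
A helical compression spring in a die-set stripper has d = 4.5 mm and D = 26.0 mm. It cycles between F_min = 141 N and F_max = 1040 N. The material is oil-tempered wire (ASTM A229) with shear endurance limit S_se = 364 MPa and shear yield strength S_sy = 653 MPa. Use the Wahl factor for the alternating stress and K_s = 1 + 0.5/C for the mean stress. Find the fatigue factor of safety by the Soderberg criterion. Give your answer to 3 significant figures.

C = D/d = 26.0/4.5 = 5.7778; K_W = (4C−1)/(4C−4)+0.615/C = 1.2634; K_s = 1+0.5/C = 1.0865
F_a = (F_max−F_min)/2 = 449.5 N; F_m = (F_max+F_min)/2 = 590.5 N
τ_a = K_W·8F_aD/(πd³) = 1.2634 × 326.59 = 412.62 MPa
τ_m = K_s·8F_mD/(πd³) = 1.0865 × 429.04 = 466.17 MPa
Soderberg: 1/n_f = τ_a/S_se + τ_m/S_sy = 412.62/364 + 466.17/653 = 1.13358 + 0.71388 = 1.8475
n_f = 1/1.8475 = 0.5413

0.541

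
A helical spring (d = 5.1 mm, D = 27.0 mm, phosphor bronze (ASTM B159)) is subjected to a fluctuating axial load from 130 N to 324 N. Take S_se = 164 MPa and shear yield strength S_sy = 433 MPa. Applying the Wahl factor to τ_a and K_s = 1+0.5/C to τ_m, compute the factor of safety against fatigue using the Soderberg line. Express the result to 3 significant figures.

1.44

C = D/d = 27.0/5.1 = 5.2941; K_W = (4C−1)/(4C−4)+0.615/C = 1.2908; K_s = 1+0.5/C = 1.0944
F_a = (F_max−F_min)/2 = 97 N; F_m = (F_max+F_min)/2 = 227 N
τ_a = K_W·8F_aD/(πd³) = 1.2908 × 50.277 = 64.898 MPa
τ_m = K_s·8F_mD/(πd³) = 1.0944 × 117.66 = 128.77 MPa
Soderberg: 1/n_f = τ_a/S_se + τ_m/S_sy = 64.898/164 + 128.77/433 = 0.39572 + 0.29739 = 0.69311
n_f = 1/0.69311 = 1.443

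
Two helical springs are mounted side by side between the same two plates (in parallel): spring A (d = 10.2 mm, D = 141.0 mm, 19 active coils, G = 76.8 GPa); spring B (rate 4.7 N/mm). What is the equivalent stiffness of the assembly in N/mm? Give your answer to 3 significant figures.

k_A = Gd⁴/(8D³N_a) = (76.8×10³)(10.2⁴)/(8·141.0³·19) = 1.951 N/mm
Parallel: k_eq = 1.951 + 4.7 = 6.651 N/mm

6.65 N/mm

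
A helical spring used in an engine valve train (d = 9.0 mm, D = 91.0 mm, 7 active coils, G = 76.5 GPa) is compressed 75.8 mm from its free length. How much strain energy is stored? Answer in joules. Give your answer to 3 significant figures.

34.2 J

k = Gd⁴/(8D³N_a) = (76.5×10³)(9.0⁴)/(8·91.0³·7) = 11.894 N/mm
U = ½kδ² = 0.5 × 11.894 × 75.8² = 34169 N·mm = 34.169 J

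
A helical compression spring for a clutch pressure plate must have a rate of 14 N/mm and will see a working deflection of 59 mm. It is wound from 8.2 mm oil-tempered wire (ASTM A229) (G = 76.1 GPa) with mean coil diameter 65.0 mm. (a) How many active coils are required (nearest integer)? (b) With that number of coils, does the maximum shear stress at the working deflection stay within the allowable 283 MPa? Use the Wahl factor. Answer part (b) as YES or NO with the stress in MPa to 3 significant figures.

N_a = Gd⁴/(8D³k) = (76.1×10³)(8.2⁴)/(8·65.0³·14) = 11.19 → N_a = 11
Actual rate k = Gd⁴/(8D³·11) = 14.237 N/mm
Working load F = kδ = 14.237·59 = 839.98 N
C = 65.0/8.2 = 7.9268; K_W = (4C−1)/(4C−4)+0.615/C = 1.1859
τ_max = K_W·8FD/(πd³) = 1.1859·252.16 = 299.03 MPa
τ_max > 283 MPa → exceeds allowable

(a) 11 coils; (b) NO, τ_max = 299 MPa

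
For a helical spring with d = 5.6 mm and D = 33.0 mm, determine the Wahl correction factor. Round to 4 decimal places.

C = D/d = 33.0/5.6 = 5.8929
K_W = (4C−1)/(4C−4) + 0.615/C = 22.571/19.571 + 0.1044 = 1.2576

1.2576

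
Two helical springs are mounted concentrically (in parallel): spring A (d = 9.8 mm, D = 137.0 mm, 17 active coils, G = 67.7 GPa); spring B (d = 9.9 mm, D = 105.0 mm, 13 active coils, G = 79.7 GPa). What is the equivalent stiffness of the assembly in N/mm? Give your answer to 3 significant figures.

8.14 N/mm

k_A = Gd⁴/(8D³N_a) = (67.7×10³)(9.8⁴)/(8·137.0³·17) = 1.7856 N/mm
k_B = Gd⁴/(8D³N_a) = (79.7×10³)(9.9⁴)/(8·105.0³·13) = 6.3591 N/mm
Parallel: k_eq = 1.7856 + 6.3591 = 8.1448 N/mm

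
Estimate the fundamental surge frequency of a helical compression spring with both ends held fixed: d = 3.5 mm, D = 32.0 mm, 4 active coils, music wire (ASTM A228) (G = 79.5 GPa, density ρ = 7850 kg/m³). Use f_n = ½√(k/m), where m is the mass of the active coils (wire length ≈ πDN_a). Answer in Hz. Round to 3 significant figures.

k = Gd⁴/(8D³N_a) = (79.5×10³)(3.5⁴)/(8·32.0³·4) = 11.377 N/mm = 11377 N/m
Wire length L = πDN_a = π·32.0·4 = 402.12 mm
m = ρ·(πd²/4)·L = 7850 × 9.6211×10⁻⁶ m² × 0.40212 m = 0.030371 kg
f_n = ½√(k/m) = 0.5·√(11377/0.030371) = 0.5·√(3.7461e+05) = 306.03 Hz

306 Hz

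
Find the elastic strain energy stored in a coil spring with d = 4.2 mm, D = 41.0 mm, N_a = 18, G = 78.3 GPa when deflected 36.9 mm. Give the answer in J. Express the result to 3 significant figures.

1.67 J

k = Gd⁴/(8D³N_a) = (78.3×10³)(4.2⁴)/(8·41.0³·18) = 2.455 N/mm
U = ½kδ² = 0.5 × 2.455 × 36.9² = 1671.4 N·mm = 1.6714 J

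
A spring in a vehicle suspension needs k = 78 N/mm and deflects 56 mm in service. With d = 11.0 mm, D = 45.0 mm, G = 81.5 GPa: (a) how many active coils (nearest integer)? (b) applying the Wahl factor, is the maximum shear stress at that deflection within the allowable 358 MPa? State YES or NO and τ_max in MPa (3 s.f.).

(a) 21 coils; (b) NO, τ_max = 523 MPa

N_a = Gd⁴/(8D³k) = (81.5×10³)(11.0⁴)/(8·45.0³·78) = 20.98 → N_a = 21
Actual rate k = Gd⁴/(8D³·21) = 77.944 N/mm
Working load F = kδ = 77.944·56 = 4364.9 N
C = 45.0/11.0 = 4.0909; K_W = (4C−1)/(4C−4)+0.615/C = 1.3930
τ_max = K_W·8FD/(πd³) = 1.3930·375.79 = 523.47 MPa
τ_max > 358 MPa → exceeds allowable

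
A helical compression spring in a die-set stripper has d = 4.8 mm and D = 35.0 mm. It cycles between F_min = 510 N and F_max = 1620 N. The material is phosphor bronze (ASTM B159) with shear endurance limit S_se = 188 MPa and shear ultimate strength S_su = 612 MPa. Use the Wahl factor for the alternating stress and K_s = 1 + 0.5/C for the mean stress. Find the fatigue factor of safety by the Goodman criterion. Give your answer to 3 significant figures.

0.229

C = D/d = 35.0/4.8 = 7.2917; K_W = (4C−1)/(4C−4)+0.615/C = 1.2035; K_s = 1+0.5/C = 1.0686
F_a = (F_max−F_min)/2 = 555 N; F_m = (F_max+F_min)/2 = 1065 N
τ_a = K_W·8F_aD/(πd³) = 1.2035 × 447.28 = 538.32 MPa
τ_m = K_s·8F_mD/(πd³) = 1.0686 × 858.29 = 917.14 MPa
Goodman: 1/n_f = τ_a/S_se + τ_m/S_su = 538.32/188 + 917.14/612 = 2.86341 + 1.49860 = 4.362
n_f = 1/4.362 = 0.2293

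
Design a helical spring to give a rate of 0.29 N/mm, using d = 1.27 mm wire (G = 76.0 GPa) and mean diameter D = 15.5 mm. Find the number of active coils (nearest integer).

23

N_a = Gd⁴/(8D³k) = (76.0×10³ × 1.27⁴)/(8 × 15.5³ × 0.29)
    = 197710 / 8639.39 = 22.88 → 23 coils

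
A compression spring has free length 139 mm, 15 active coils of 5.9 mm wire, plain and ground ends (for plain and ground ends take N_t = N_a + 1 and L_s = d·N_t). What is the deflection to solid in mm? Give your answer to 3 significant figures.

44.6 mm

N_t = 16; L_s = 5.9·16 = 94.4 mm
δ_solid = L₀ − L_s = 139 − 94.4 = 44.6 mm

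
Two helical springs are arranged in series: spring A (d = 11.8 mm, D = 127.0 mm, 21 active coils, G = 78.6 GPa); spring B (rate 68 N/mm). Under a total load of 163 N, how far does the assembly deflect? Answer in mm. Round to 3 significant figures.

k_A = Gd⁴/(8D³N_a) = (78.6×10³)(11.8⁴)/(8·127.0³·21) = 4.4282 N/mm
Series: 1/k_eq = 1/4.4282 + 1/68 = 0.24053; k_eq = 4.1575 N/mm
δ = F/k_eq = 163/4.1575 = 39.206 mm

39.2 mm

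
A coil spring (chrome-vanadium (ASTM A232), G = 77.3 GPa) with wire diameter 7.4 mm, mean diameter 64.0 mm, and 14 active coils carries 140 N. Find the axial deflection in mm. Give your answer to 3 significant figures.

17.7 mm

k = Gd⁴/(8D³N_a) = (77.3×10³)(7.4⁴)/(8·64.0³·14) = 7.8949 N/mm
δ = F/k = 140 / 7.8949 = 17.733 mm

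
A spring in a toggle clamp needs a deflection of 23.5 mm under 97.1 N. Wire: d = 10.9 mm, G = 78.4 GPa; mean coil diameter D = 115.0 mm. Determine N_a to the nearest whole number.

Required rate k = F/δ = 97.1/23.5 = 4.1319 N/mm
N_a = Gd⁴/(8D³k) = (78.4×10³ × 10.9⁴)/(8 × 115.0³ × 4.1319)
    = 1.10668e+09 / 5.0273e+07 = 22.01 → 22 coils

22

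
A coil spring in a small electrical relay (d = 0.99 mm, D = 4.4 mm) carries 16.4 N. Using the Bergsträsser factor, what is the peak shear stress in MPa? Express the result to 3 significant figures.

Spring index C = D/d = 4.4/0.99 = 4.4444
K_B = (4C+2)/(4C−3) = 19.778/14.778 = 1.3383
τ₀ = 8FD/(πd³) = 8·16.4·4.4/(π·0.99³) = 577.28/3.0483 = 189.38 MPa
τ_max = K·τ₀ = 1.3383 × 189.38 = 253.45 MPa

253 MPa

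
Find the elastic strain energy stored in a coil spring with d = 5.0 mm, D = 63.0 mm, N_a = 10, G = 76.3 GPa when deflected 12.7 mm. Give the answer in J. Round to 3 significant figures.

k = Gd⁴/(8D³N_a) = (76.3×10³)(5.0⁴)/(8·63.0³·10) = 2.3839 N/mm
U = ½kδ² = 0.5 × 2.3839 × 12.7² = 192.25 N·mm = 0.19225 J

0.192 J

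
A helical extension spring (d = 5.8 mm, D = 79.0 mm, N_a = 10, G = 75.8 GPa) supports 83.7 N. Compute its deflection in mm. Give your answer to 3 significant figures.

38.5 mm

k = Gd⁴/(8D³N_a) = (75.8×10³)(5.8⁴)/(8·79.0³·10) = 2.1748 N/mm
δ = F/k = 83.7 / 2.1748 = 38.487 mm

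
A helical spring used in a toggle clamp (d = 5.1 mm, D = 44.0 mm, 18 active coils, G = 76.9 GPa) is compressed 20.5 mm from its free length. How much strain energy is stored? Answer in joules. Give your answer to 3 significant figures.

k = Gd⁴/(8D³N_a) = (76.9×10³)(5.1⁴)/(8·44.0³·18) = 4.2412 N/mm
U = ½kδ² = 0.5 × 4.2412 × 20.5² = 891.18 N·mm = 0.89118 J

0.891 J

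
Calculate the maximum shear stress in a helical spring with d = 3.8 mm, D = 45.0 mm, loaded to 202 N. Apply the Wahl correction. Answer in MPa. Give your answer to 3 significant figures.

473 MPa

Spring index C = D/d = 45.0/3.8 = 11.8421
K_W = (4C−1)/(4C−4) + 0.615/C = 46.368/43.368 + 0.0519 = 1.1211
τ₀ = 8FD/(πd³) = 8·202·45.0/(π·3.8³) = 72720/172.39 = 421.85 MPa
τ_max = K·τ₀ = 1.1211 × 421.85 = 472.93 MPa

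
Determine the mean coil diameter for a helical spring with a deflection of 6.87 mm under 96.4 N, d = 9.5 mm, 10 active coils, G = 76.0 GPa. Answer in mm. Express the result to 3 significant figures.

82.0 mm

Required rate k = F/δ = 96.4/6.87 = 14.032 N/mm
D = (Gd⁴/(8N_a·k))^(1/3) = (76.0×10³·9.5⁴/(8·10·14.032))^(1/3)
  = (551439)^(1/3) = 82.0035 mm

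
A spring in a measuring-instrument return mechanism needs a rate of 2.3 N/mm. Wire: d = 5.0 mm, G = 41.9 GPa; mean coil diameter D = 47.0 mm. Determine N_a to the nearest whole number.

N_a = Gd⁴/(8D³k) = (41.9×10³ × 5.0⁴)/(8 × 47.0³ × 2.3)
    = 2.61875e+07 / 1.91034e+06 = 13.71 → 14 coils

14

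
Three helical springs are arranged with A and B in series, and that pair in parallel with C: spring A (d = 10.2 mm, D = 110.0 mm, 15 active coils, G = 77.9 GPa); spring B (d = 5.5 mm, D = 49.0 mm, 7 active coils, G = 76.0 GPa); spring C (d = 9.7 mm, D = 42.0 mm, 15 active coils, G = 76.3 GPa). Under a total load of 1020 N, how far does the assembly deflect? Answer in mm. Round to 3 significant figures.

k_A = Gd⁴/(8D³N_a) = (77.9×10³)(10.2⁴)/(8·110.0³·15) = 5.2793 N/mm
k_B = Gd⁴/(8D³N_a) = (76.0×10³)(5.5⁴)/(8·49.0³·7) = 10.556 N/mm
k_C = Gd⁴/(8D³N_a) = (76.3×10³)(9.7⁴)/(8·42.0³·15) = 75.977 N/mm
Springs A,B series: k_AB = 1/(1/5.2793+1/10.556) = 3.5192 N/mm; parallel with C: k_eq = 3.5192+75.977 = 79.496 N/mm
δ = F/k_eq = 1020/79.496 = 12.831 mm

12.8 mm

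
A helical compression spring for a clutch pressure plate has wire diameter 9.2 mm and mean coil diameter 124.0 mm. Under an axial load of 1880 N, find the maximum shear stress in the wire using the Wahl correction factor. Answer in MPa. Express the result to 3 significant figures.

Spring index C = D/d = 124.0/9.2 = 13.4783
K_W = (4C−1)/(4C−4) + 0.615/C = 52.913/49.913 + 0.0456 = 1.1057
τ₀ = 8FD/(πd³) = 8·1880·124.0/(π·9.2³) = 1.86496e+06/2446.3 = 762.35 MPa
τ_max = K·τ₀ = 1.1057 × 762.35 = 842.96 MPa

843 MPa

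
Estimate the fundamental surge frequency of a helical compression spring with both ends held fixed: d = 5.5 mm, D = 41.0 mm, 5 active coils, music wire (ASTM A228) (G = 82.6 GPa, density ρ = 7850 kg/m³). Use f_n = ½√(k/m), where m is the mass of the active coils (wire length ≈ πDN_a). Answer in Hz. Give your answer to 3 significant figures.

239 Hz

k = Gd⁴/(8D³N_a) = (82.6×10³)(5.5⁴)/(8·41.0³·5) = 27.417 N/mm = 27417 N/m
Wire length L = πDN_a = π·41.0·5 = 644.03 mm
m = ρ·(πd²/4)·L = 7850 × 23.758×10⁻⁶ m² × 0.64403 m = 0.12011 kg
f_n = ½√(k/m) = 0.5·√(27417/0.12011) = 0.5·√(2.2826e+05) = 238.88 Hz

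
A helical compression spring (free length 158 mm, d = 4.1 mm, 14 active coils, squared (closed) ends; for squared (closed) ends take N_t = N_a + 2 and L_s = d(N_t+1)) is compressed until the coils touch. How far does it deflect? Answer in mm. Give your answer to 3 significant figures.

88.3 mm

N_t = 16; L_s = 4.1·17 = 69.7 mm
δ_solid = L₀ − L_s = 158 − 69.7 = 88.3 mm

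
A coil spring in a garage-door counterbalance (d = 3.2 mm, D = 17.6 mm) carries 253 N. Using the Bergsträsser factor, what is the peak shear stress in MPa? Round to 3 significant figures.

437 MPa

Spring index C = D/d = 17.6/3.2 = 5.5000
K_B = (4C+2)/(4C−3) = 24.000/19.000 = 1.2632
τ₀ = 8FD/(πd³) = 8·253·17.6/(π·3.2³) = 35622.4/102.94 = 346.04 MPa
τ_max = K·τ₀ = 1.2632 × 346.04 = 437.1 MPa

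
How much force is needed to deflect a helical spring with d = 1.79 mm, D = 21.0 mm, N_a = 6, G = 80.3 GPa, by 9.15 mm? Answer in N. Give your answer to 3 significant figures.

17.0 N

k = Gd⁴/(8D³N_a) = (80.3×10³)(1.79⁴)/(8·21.0³·6) = 1.8545 N/mm
F = k·δ = 1.8545 × 9.15 = 16.969 N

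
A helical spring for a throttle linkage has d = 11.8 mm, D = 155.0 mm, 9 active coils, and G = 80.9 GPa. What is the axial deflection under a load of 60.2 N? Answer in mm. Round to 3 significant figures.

k = Gd⁴/(8D³N_a) = (80.9×10³)(11.8⁴)/(8·155.0³·9) = 5.8499 N/mm
δ = F/k = 60.2 / 5.8499 = 10.291 mm

10.3 mm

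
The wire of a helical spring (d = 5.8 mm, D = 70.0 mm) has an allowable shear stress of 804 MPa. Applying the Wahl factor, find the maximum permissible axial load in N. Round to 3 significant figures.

787 N

C = D/d = 70.0/5.8 = 12.0690
K_W = (4C−1)/(4C−4) + 0.615/C = 47.276/44.276 + 0.0510 = 1.1187
τ_max = K·8FD/(πd³) → F_max = τ_allow·πd³/(8DK)
F_max = 804·π·5.8³/(8·70.0·1.1187) = 4.9282e+05/626.48 = 786.65 N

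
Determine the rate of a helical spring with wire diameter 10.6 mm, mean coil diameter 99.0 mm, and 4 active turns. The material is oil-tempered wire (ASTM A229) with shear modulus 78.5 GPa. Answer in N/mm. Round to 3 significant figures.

k = Gd⁴/(8D³N_a) = (78.5×10³ × 10.6⁴) / (8 × 99.0³ × 4)
  = 9.91044e+08 / 3.10496e+07 = 31.918 N/mm

31.9 N/mm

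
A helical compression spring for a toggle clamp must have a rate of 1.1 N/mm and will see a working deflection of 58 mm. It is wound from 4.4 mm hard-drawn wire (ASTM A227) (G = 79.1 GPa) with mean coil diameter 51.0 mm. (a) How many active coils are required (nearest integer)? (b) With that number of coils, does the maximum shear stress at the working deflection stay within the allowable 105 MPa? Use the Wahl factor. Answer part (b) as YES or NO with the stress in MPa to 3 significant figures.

N_a = Gd⁴/(8D³k) = (79.1×10³)(4.4⁴)/(8·51.0³·1.1) = 25.4 → N_a = 25
Actual rate k = Gd⁴/(8D³·25) = 1.1175 N/mm
Working load F = kδ = 1.1175·58 = 64.815 N
C = 51.0/4.4 = 11.5909; K_W = (4C−1)/(4C−4)+0.615/C = 1.1239
τ_max = K_W·8FD/(πd³) = 1.1239·98.816 = 111.06 MPa
τ_max > 105 MPa → exceeds allowable

(a) 25 coils; (b) NO, τ_max = 111 MPa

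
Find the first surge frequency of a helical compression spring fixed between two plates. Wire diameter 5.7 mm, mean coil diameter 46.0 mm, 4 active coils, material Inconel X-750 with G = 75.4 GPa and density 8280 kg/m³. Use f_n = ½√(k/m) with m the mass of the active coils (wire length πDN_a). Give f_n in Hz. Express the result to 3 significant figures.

k = Gd⁴/(8D³N_a) = (75.4×10³)(5.7⁴)/(8·46.0³·4) = 25.553 N/mm = 25553 N/m
Wire length L = πDN_a = π·46.0·4 = 578.05 mm
m = ρ·(πd²/4)·L = 8280 × 25.518×10⁻⁶ m² × 0.57805 m = 0.12213 kg
f_n = ½√(k/m) = 0.5·√(25553/0.12213) = 0.5·√(2.0922e+05) = 228.7 Hz

229 Hz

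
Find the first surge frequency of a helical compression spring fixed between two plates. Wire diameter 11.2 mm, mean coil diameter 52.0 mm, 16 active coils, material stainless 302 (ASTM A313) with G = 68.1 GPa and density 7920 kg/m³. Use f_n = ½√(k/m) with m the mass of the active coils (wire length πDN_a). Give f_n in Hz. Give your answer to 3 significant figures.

k = Gd⁴/(8D³N_a) = (68.1×10³)(11.2⁴)/(8·52.0³·16) = 59.539 N/mm = 59539 N/m
Wire length L = πDN_a = π·52.0·16 = 2613.8 mm
m = ρ·(πd²/4)·L = 7920 × 98.52×10⁻⁶ m² × 2.6138 m = 2.0395 kg
f_n = ½√(k/m) = 0.5·√(59539/2.0395) = 0.5·√(29193) = 85.429 Hz

85.4 Hz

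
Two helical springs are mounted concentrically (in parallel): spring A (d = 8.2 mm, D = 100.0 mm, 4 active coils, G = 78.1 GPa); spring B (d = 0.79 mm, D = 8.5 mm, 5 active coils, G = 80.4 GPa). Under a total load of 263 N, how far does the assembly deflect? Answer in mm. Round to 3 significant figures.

21.4 mm

k_A = Gd⁴/(8D³N_a) = (78.1×10³)(8.2⁴)/(8·100.0³·4) = 11.035 N/mm
k_B = Gd⁴/(8D³N_a) = (80.4×10³)(0.79⁴)/(8·8.5³·5) = 1.2748 N/mm
Parallel: k_eq = 11.035 + 1.2748 = 12.309 N/mm
δ = F/k_eq = 263/12.309 = 21.366 mm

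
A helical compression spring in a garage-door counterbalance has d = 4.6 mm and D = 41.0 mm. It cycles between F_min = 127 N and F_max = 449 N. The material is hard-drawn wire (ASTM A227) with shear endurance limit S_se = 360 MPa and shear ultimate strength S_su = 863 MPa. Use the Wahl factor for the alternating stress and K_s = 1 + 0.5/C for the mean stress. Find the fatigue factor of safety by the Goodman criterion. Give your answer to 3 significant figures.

C = D/d = 41.0/4.6 = 8.9130; K_W = (4C−1)/(4C−4)+0.615/C = 1.1638; K_s = 1+0.5/C = 1.0561
F_a = (F_max−F_min)/2 = 161 N; F_m = (F_max+F_min)/2 = 288 N
τ_a = K_W·8F_aD/(πd³) = 1.1638 × 172.69 = 200.98 MPa
τ_m = K_s·8F_mD/(πd³) = 1.0561 × 308.92 = 326.25 MPa
Goodman: 1/n_f = τ_a/S_se + τ_m/S_su = 200.98/360 + 326.25/863 = 0.55827 + 0.37804 = 0.93631
n_f = 1/0.93631 = 1.068

1.07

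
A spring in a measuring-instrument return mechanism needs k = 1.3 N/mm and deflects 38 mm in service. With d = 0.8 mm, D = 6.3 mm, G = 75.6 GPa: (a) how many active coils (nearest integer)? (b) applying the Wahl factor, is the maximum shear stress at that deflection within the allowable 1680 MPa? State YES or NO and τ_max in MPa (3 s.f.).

N_a = Gd⁴/(8D³k) = (75.6×10³)(0.8⁴)/(8·6.3³·1.3) = 11.91 → N_a = 12
Actual rate k = Gd⁴/(8D³·12) = 1.29 N/mm
Working load F = kδ = 1.29·38 = 49.02 N
C = 6.3/0.8 = 7.8750; K_W = (4C−1)/(4C−4)+0.615/C = 1.1872
τ_max = K_W·8FD/(πd³) = 1.1872·1536 = 1823.5 MPa
τ_max > 1680 MPa → exceeds allowable

(a) 12 coils; (b) NO, τ_max = 1820 MPa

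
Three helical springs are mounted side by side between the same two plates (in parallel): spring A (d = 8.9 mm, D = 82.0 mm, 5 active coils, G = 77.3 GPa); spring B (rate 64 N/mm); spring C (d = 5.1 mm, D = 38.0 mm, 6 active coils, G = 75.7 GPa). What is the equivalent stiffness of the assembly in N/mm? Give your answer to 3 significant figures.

k_A = Gd⁴/(8D³N_a) = (77.3×10³)(8.9⁴)/(8·82.0³·5) = 21.991 N/mm
k_C = Gd⁴/(8D³N_a) = (75.7×10³)(5.1⁴)/(8·38.0³·6) = 19.444 N/mm
Parallel: k_eq = 21.991 + 64 + 19.444 = 105.43 N/mm

105 N/mm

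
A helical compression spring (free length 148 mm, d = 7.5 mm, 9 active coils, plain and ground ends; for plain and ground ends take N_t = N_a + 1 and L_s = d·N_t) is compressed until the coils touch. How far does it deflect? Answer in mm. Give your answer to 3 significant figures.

N_t = 10; L_s = 7.5·10 = 75 mm
δ_solid = L₀ − L_s = 148 − 75 = 73 mm

73.0 mm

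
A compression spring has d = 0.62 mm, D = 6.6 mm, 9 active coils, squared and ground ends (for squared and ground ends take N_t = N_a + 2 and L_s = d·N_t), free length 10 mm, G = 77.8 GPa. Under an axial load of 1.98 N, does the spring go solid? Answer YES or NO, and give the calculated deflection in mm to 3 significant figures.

YES, δ = 3.57 mm

k = Gd⁴/(8D³N_a) = (77.8×10³)(0.62⁴)/(8·6.6³·9) = 0.55537 N/mm
N_t = 11; L_s = 0.62·11 = 6.82 mm; δ_solid = L₀ − L_s = 10 − 6.82 = 3.18 mm
δ = F/k = 1.98/0.55537 = 3.5652 mm
δ ≥ δ_solid → spring goes solid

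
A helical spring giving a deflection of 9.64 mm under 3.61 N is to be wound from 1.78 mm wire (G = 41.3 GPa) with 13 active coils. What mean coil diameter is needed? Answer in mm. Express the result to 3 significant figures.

22.0 mm

Required rate k = F/δ = 3.61/9.64 = 0.37448 N/mm
D = (Gd⁴/(8N_a·k))^(1/3) = (41.3×10³·1.78⁴/(8·13·0.37448))^(1/3)
  = (10645.5)^(1/3) = 21.9983 mm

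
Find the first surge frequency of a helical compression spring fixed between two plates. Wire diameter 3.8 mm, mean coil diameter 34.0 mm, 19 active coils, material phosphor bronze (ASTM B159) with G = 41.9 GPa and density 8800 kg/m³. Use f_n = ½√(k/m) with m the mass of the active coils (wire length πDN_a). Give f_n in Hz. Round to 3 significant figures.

42.5 Hz

k = Gd⁴/(8D³N_a) = (41.9×10³)(3.8⁴)/(8·34.0³·19) = 1.4624 N/mm = 1462.4 N/m
Wire length L = πDN_a = π·34.0·19 = 2029.5 mm
m = ρ·(πd²/4)·L = 8800 × 11.341×10⁻⁶ m² × 2.0295 m = 0.20255 kg
f_n = ½√(k/m) = 0.5·√(1462.4/0.20255) = 0.5·√(7220.1) = 42.486 Hz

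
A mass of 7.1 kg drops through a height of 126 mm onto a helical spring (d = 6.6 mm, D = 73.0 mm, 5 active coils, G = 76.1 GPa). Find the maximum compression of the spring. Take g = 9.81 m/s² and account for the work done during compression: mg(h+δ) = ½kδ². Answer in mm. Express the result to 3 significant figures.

51.6 mm

k = Gd⁴/(8D³N_a) = (76.1×10³)(6.6⁴)/(8·73.0³·5) = 9.2797 N/mm
W = mg = 7.1 × 9.81 = 69.651 N
½kδ² − Wδ − Wh = 0 → δ = (W + √(W² + 2kWh))/k
δ = (69.651 + √(4851.3 + 162877))/9.2797 = (69.651 + 409.55)/9.2797 = 51.64 mm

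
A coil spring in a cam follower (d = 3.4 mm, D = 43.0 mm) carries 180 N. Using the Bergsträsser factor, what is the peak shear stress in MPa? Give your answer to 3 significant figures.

Spring index C = D/d = 43.0/3.4 = 12.6471
K_B = (4C+2)/(4C−3) = 52.588/47.588 = 1.1051
τ₀ = 8FD/(πd³) = 8·180·43.0/(π·3.4³) = 61920/123.48 = 501.47 MPa
τ_max = K·τ₀ = 1.1051 × 501.47 = 554.16 MPa

554 MPa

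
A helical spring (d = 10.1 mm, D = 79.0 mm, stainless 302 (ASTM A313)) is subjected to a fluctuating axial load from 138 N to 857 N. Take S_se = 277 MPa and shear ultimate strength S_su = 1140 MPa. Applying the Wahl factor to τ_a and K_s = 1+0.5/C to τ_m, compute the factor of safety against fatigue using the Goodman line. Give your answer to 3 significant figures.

2.55

C = D/d = 79.0/10.1 = 7.8218; K_W = (4C−1)/(4C−4)+0.615/C = 1.1886; K_s = 1+0.5/C = 1.0639
F_a = (F_max−F_min)/2 = 359.5 N; F_m = (F_max+F_min)/2 = 497.5 N
τ_a = K_W·8F_aD/(πd³) = 1.1886 × 70.194 = 83.431 MPa
τ_m = K_s·8F_mD/(πd³) = 1.0639 × 97.14 = 103.35 MPa
Goodman: 1/n_f = τ_a/S_se + τ_m/S_su = 83.431/277 + 103.35/1140 = 0.30119 + 0.09066 = 0.39185
n_f = 1/0.39185 = 2.552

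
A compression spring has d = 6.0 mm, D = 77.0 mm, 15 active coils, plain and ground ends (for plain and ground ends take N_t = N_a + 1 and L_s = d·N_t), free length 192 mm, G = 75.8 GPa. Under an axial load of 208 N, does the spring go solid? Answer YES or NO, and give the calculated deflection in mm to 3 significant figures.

k = Gd⁴/(8D³N_a) = (75.8×10³)(6.0⁴)/(8·77.0³·15) = 1.7932 N/mm
N_t = 16; L_s = 6.0·16 = 96 mm; δ_solid = L₀ − L_s = 192 − 96 = 96 mm
δ = F/k = 208/1.7932 = 116 mm
δ ≥ δ_solid → spring goes solid

YES, δ = 116 mm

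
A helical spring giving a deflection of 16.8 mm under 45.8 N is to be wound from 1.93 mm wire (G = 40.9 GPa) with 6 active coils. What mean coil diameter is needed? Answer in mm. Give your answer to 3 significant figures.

Required rate k = F/δ = 45.8/16.8 = 2.7262 N/mm
D = (Gd⁴/(8N_a·k))^(1/3) = (40.9×10³·1.93⁴/(8·6·2.7262))^(1/3)
  = (4336.66)^(1/3) = 16.3074 mm

16.3 mm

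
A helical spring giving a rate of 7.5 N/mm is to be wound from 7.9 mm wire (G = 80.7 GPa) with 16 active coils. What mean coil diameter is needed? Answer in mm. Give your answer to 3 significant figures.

D = (Gd⁴/(8N_a·k))^(1/3) = (80.7×10³·7.9⁴/(8·16·7.5))^(1/3)
  = (327424)^(1/3) = 68.9240 mm

68.9 mm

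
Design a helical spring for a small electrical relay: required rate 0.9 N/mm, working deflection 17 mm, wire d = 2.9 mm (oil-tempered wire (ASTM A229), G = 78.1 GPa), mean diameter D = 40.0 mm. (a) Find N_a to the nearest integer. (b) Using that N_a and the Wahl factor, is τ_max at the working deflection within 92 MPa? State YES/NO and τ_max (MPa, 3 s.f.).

N_a = Gd⁴/(8D³k) = (78.1×10³)(2.9⁴)/(8·40.0³·0.9) = 11.99 → N_a = 12
Actual rate k = Gd⁴/(8D³·12) = 0.89907 N/mm
Working load F = kδ = 0.89907·17 = 15.284 N
C = 40.0/2.9 = 13.7931; K_W = (4C−1)/(4C−4)+0.615/C = 1.1032
τ_max = K_W·8FD/(πd³) = 1.1032·63.833 = 70.422 MPa
τ_max ≤ 92 MPa → acceptable

(a) 12 coils; (b) YES, τ_max = 70.4 MPa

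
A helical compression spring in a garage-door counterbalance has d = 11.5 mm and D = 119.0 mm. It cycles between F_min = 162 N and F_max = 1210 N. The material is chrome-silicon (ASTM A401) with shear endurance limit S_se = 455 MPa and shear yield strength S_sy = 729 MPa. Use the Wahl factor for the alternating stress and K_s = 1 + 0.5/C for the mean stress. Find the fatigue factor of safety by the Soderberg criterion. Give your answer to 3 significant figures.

2.18

C = D/d = 119.0/11.5 = 10.3478; K_W = (4C−1)/(4C−4)+0.615/C = 1.1397; K_s = 1+0.5/C = 1.0483
F_a = (F_max−F_min)/2 = 524 N; F_m = (F_max+F_min)/2 = 686 N
τ_a = K_W·8F_aD/(πd³) = 1.1397 × 104.41 = 118.99 MPa
τ_m = K_s·8F_mD/(πd³) = 1.0483 × 136.68 = 143.29 MPa
Soderberg: 1/n_f = τ_a/S_se + τ_m/S_sy = 118.99/455 + 143.29/729 = 0.26151 + 0.19655 = 0.45807
n_f = 1/0.45807 = 2.183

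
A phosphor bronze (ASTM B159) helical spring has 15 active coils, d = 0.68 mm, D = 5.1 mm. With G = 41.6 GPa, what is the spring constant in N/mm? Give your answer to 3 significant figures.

k = Gd⁴/(8D³N_a) = (41.6×10³ × 0.68⁴) / (8 × 5.1³ × 15)
  = 8894.65 / 15918.1 = 0.55878 N/mm

0.559 N/mm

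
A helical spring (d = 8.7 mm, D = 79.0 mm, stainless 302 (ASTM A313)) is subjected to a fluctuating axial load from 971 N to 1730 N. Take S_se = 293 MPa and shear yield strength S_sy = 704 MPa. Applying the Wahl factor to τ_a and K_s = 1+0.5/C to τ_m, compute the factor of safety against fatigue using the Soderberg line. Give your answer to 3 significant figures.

C = D/d = 79.0/8.7 = 9.0805; K_W = (4C−1)/(4C−4)+0.615/C = 1.1605; K_s = 1+0.5/C = 1.0551
F_a = (F_max−F_min)/2 = 379.5 N; F_m = (F_max+F_min)/2 = 1350.5 N
τ_a = K_W·8F_aD/(πd³) = 1.1605 × 115.94 = 134.55 MPa
τ_m = K_s·8F_mD/(πd³) = 1.0551 × 412.58 = 435.29 MPa
Soderberg: 1/n_f = τ_a/S_se + τ_m/S_sy = 134.55/293 + 435.29/704 = 0.45921 + 0.61832 = 1.0775
n_f = 1/1.0775 = 0.928

0.928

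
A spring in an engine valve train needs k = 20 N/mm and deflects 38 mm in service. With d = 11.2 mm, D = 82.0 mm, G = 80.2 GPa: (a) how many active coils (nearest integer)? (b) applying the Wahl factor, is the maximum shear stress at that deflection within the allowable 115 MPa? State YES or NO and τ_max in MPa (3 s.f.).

(a) 14 coils; (b) NO, τ_max = 139 MPa

N_a = Gd⁴/(8D³k) = (80.2×10³)(11.2⁴)/(8·82.0³·20) = 14.3 → N_a = 14
Actual rate k = Gd⁴/(8D³·14) = 20.436 N/mm
Working load F = kδ = 20.436·38 = 776.55 N
C = 82.0/11.2 = 7.3214; K_W = (4C−1)/(4C−4)+0.615/C = 1.2026
τ_max = K_W·8FD/(πd³) = 1.2026·115.42 = 138.81 MPa
τ_max > 115 MPa → exceeds allowable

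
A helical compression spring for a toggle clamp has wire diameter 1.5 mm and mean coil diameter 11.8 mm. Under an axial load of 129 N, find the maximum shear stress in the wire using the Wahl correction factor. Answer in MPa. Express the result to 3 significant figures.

Spring index C = D/d = 11.8/1.5 = 7.8667
K_W = (4C−1)/(4C−4) + 0.615/C = 30.467/27.467 + 0.0782 = 1.1874
τ₀ = 8FD/(πd³) = 8·129·11.8/(π·1.5³) = 12177.6/10.603 = 1148.5 MPa
τ_max = K·τ₀ = 1.1874 × 1148.5 = 1363.8 MPa

1360 MPa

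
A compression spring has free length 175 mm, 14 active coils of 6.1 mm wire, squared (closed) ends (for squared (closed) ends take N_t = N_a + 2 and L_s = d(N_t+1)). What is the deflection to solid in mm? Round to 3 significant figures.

N_t = 16; L_s = 6.1·17 = 103.7 mm
δ_solid = L₀ − L_s = 175 − 103.7 = 71.3 mm

71.3 mm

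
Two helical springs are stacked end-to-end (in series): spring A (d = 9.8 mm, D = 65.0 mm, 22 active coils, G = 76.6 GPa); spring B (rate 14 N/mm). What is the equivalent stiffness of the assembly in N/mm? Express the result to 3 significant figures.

7.15 N/mm

k_A = Gd⁴/(8D³N_a) = (76.6×10³)(9.8⁴)/(8·65.0³·22) = 14.618 N/mm
Series: 1/k_eq = 1/14.618 + 1/14 = 0.13984; k_eq = 7.1511 N/mm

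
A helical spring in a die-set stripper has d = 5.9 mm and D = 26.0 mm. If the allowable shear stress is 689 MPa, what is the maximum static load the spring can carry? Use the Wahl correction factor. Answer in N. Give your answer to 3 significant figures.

1570 N

C = D/d = 26.0/5.9 = 4.4068
K_W = (4C−1)/(4C−4) + 0.615/C = 16.627/13.627 + 0.1396 = 1.3597
τ_max = K·8FD/(πd³) → F_max = τ_allow·πd³/(8DK)
F_max = 689·π·5.9³/(8·26.0·1.3597) = 4.4455e+05/282.82 = 1571.9 N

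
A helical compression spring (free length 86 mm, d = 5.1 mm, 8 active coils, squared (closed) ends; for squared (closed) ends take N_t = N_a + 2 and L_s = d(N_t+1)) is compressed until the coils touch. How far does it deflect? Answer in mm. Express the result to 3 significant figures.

29.9 mm

N_t = 10; L_s = 5.1·11 = 56.1 mm
δ_solid = L₀ − L_s = 86 − 56.1 = 29.9 mm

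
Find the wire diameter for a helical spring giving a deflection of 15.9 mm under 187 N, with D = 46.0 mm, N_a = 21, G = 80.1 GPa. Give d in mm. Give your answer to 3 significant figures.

7.00 mm

Required rate k = F/δ = 187/15.9 = 11.761 N/mm
d = (8D³N_a·k / G)^(1/4) = (8·46.0³·21·11.761 / (80.1×10³))^0.25
  = (2401)^0.25 = 7.0000 mm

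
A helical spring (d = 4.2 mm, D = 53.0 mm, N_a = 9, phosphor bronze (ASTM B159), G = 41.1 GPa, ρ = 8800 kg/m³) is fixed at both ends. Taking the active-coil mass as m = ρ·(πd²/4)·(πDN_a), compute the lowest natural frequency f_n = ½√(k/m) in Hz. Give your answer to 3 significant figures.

k = Gd⁴/(8D³N_a) = (41.1×10³)(4.2⁴)/(8·53.0³·9) = 1.1931 N/mm = 1193.1 N/m
Wire length L = πDN_a = π·53.0·9 = 1498.5 mm
m = ρ·(πd²/4)·L = 8800 × 13.854×10⁻⁶ m² × 1.4985 m = 0.1827 kg
f_n = ½√(k/m) = 0.5·√(1193.1/0.1827) = 0.5·√(6530.4) = 40.405 Hz

40.4 Hz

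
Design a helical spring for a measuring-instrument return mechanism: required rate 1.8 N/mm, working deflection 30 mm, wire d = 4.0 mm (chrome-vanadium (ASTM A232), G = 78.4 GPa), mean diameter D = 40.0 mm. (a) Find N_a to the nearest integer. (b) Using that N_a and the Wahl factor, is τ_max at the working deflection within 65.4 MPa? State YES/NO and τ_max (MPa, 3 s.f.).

(a) 22 coils; (b) NO, τ_max = 97.4 MPa

N_a = Gd⁴/(8D³k) = (78.4×10³)(4.0⁴)/(8·40.0³·1.8) = 21.78 → N_a = 22
Actual rate k = Gd⁴/(8D³·22) = 1.7818 N/mm
Working load F = kδ = 1.7818·30 = 53.455 N
C = 40.0/4.0 = 10.0000; K_W = (4C−1)/(4C−4)+0.615/C = 1.1448
τ_max = K_W·8FD/(πd³) = 1.1448·85.076 = 97.397 MPa
τ_max > 65.4 MPa → exceeds allowable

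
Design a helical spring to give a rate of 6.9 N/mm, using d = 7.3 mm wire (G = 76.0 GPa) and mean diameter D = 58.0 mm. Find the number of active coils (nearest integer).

N_a = Gd⁴/(8D³k) = (76.0×10³ × 7.3⁴)/(8 × 58.0³ × 6.9)
    = 2.15827e+08 / 1.07702e+07 = 20.04 → 20 coils

20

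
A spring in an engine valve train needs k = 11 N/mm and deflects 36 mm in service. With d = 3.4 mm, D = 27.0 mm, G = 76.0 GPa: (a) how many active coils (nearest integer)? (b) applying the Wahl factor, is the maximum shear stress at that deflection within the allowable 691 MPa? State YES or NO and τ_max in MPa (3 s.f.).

N_a = Gd⁴/(8D³k) = (76.0×10³)(3.4⁴)/(8·27.0³·11) = 5.863 → N_a = 6
Actual rate k = Gd⁴/(8D³·6) = 10.75 N/mm
Working load F = kδ = 10.75·36 = 386.99 N
C = 27.0/3.4 = 7.9412; K_W = (4C−1)/(4C−4)+0.615/C = 1.1855
τ_max = K_W·8FD/(πd³) = 1.1855·676.97 = 802.54 MPa
τ_max > 691 MPa → exceeds allowable

(a) 6 coils; (b) NO, τ_max = 803 MPa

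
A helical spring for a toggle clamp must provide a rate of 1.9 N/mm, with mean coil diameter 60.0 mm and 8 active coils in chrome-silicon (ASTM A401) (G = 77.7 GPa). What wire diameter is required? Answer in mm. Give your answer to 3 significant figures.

d = (8D³N_a·k / G)^(1/4) = (8·60.0³·8·1.9 / (77.7×10³))^0.25
  = (338.04)^0.25 = 4.2879 mm

4.29 mm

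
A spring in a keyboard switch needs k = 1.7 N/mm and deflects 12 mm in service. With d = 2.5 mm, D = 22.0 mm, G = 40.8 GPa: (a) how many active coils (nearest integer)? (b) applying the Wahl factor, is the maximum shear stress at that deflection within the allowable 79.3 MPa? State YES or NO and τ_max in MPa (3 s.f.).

(a) 11 coils; (b) NO, τ_max = 85.3 MPa

N_a = Gd⁴/(8D³k) = (40.8×10³)(2.5⁴)/(8·22.0³·1.7) = 11.01 → N_a = 11
Actual rate k = Gd⁴/(8D³·11) = 1.7009 N/mm
Working load F = kδ = 1.7009·12 = 20.41 N
C = 22.0/2.5 = 8.8000; K_W = (4C−1)/(4C−4)+0.615/C = 1.1660
τ_max = K_W·8FD/(πd³) = 1.1660·73.18 = 85.331 MPa
τ_max > 79.3 MPa → exceeds allowable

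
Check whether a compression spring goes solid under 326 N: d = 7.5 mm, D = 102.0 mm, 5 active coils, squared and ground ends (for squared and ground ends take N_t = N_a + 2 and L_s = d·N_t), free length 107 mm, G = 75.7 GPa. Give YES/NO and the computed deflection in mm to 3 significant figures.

k = Gd⁴/(8D³N_a) = (75.7×10³)(7.5⁴)/(8·102.0³·5) = 5.6426 N/mm
N_t = 7; L_s = 7.5·7 = 52.5 mm; δ_solid = L₀ − L_s = 107 − 52.5 = 54.5 mm
δ = F/k = 326/5.6426 = 57.775 mm
δ ≥ δ_solid → spring goes solid

YES, δ = 57.8 mm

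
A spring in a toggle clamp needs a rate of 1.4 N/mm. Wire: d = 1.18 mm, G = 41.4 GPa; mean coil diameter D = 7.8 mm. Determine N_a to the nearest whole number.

15

N_a = Gd⁴/(8D³k) = (41.4×10³ × 1.18⁴)/(8 × 7.8³ × 1.4)
    = 80265.4 / 5314.98 = 15.1 → 15 coils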